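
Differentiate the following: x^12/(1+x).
(12x^11(1+x) - x^12)/(1+x)²

Explanation: Quotient rule: [12x^{11}(1+x) - x^12]/(1+x)².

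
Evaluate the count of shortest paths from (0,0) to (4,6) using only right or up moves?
210

Solution: Choose 4 rights from 10 moves: C(10,4) = 210.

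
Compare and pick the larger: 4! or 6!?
6!

Working:
4!=24, 6!=720. 6! > 4!.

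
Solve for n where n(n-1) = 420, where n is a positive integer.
21

Reasoning: n² − n − 420 = 0, so n = (1 ± √(1 + 4·420))/2 = (1 ± √1,681)/2 = (1 ± 41)/2, i.e. n = 21 or n = -20. Taking the positive root, n = 21 (check: 21×20 = 420).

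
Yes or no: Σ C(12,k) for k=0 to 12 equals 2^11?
No

Binomial theorem: Σ C(12,k) = (1+1)^12 = 2^12 = 4,096; RHS 2^11 = 2,048.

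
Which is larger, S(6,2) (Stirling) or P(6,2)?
S(6,2)

S(6,2) = 2·S(5,2) + S(5,1) = 2·15 + 1 = 31; P(6,2) = 30.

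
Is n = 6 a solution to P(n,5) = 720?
Yes

Explanation: P(6,5) = 6·5·4·3·2 = 720, which equals 720.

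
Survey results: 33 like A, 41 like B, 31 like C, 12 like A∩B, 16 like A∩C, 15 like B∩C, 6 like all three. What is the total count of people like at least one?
68

Reasoning: |A∪B∪C| = 33+41+31-12-16-15+6 = 68.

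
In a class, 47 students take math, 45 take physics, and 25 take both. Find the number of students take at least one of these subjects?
67

Working:
|A∪B| = |A|+|B|-|A∩B| = 47+45-25 = 67.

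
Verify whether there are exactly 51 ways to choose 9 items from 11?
C(11,9) = 55 ≠ 51.
Final answer: False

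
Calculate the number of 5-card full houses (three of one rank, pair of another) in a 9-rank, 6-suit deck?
21,600

Explanation: Triple rank: 9. Triple suits: C(6,3)=20. Pair rank: 8. Pair suits: C(6,2)=15. Total: 21,600.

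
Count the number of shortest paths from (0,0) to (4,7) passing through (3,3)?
100

To (3,3): C(6,3)=20. From there: C(5,1)=5. Total: 100.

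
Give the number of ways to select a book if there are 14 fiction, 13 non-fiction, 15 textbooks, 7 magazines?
By the addition principle: 14 + 13 + 15 + 7 = 49.

Answer: 49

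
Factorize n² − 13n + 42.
(n − 6)(n − 7)

Seek roots whose sum is 13 and product is 42: (6, 7). So n² − 13n + 42 = (n − 6)(n − 7).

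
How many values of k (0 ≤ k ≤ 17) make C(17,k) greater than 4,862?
8

Row 17 is unimodal and symmetric about k=17/2. C(17,4)=2,380 ≤ 4,862; C(17,5)=6,188 > 4,862; by symmetry C(17,k) > 4,862 for k = 5..12. That's 12 - 5 + 1 = 8 values.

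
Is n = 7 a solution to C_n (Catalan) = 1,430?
C_7 = C(14,7)/(7+1) = 3,432/8 = 429, which does not equal 1,430.

Answer: No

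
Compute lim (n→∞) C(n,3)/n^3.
1/6
C(n,3) ≈ n^3/3! for large n. Limit = 1/3! = 1/6.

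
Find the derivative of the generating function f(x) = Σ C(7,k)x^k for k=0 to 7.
Term-by-term differentiation gives Σ k·C(7,k)x^{k-1} for k=1 to 7.
Final answer: Σ k·C(7,k)x^(k-1) for k=1 to 7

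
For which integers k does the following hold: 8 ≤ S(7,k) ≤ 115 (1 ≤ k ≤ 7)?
2, 6

Working:
S(7,1)=1; S(7,2)=63; S(7,3)=301; S(7,4)=350; S(7,5)=140; S(7,6)=21; S(7,7)=1. So valid k = 2, 6.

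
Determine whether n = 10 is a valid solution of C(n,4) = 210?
Yes

C(10,4) = 10·9·8·7/4! = 5,040/24 = 210, which equals 210.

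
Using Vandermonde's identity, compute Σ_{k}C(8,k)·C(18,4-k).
14,950

Working:
= C(8+18,4) = C(26,4) = 14,950.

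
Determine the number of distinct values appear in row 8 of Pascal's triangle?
5

Working:
Row 8 has entries C(8,0)..C(8,8); by symmetry C(8,k)=C(8,8-k), giving 5 distinct values.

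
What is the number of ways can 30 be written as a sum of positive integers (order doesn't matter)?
5,604

Pentagonal recurrence p(n) = p(n−1) + p(n−2) − p(n−5) − p(n−7) + …: p(30) = p(29) + p(28) − p(25) − p(23) + p(18) + p(15) − p(8) − p(4) = 4,565 + 3,718 − 1,958 − 1,255 + 385 + 176 − 22 − 5 = 5,604.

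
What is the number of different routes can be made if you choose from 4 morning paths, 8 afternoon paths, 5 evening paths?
160

Working:
By the multiplication principle: 4 × 8 × 5 = 160.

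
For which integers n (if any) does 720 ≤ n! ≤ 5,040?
6, 7
n! is strictly increasing; 6! = 720 and 7! = 5,040, so valid n = 6, 7.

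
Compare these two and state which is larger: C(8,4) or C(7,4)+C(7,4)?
Equal
C(8,4)=70; C(7,4)+C(7,4)=35+35=70.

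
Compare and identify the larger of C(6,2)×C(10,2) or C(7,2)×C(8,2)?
C(6,2)×C(10,2)

C(6,2)×C(10,2)=675, C(7,2)×C(8,2)=588.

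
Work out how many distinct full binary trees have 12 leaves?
58,786

Explanation: Using the Catalan number formula: C_n = C(2n, n) / (n+1)
C_11 = C(22, 11) / (11+1)
     = 705432 / 12
     = 58,786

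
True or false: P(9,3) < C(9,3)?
P(9,3) = 504 and C(9,3) = 84; P(n,r) = r! × C(n,r) so P > C whenever r ≥ 2.
Final answer: False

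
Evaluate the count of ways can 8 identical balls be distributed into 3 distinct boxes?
45
C(8+3-1, 3-1) = C(10, 2) = 45.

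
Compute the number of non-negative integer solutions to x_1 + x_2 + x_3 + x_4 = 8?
165

Working:
C(8+4-1, 4-1) = 165.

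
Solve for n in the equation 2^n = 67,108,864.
67,108,864 = 1,024 × 1,024 × 64 = 2^10 × 2^10 × 2^6 = 2^26, so n = 26.

Answer: 26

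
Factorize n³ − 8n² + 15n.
n(n − 3)(n − 5)

n³ − 8n² + 15n = n(n² − 8n + 15) = n(n − 3)(n − 5).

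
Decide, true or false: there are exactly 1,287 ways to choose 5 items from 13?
True

Explanation: C(13,5) = 1,287.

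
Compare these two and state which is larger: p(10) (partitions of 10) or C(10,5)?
C(10,5)

Solution: Pentagonal recurrence p(n) = p(n−1) + p(n−2) − p(n−5) − p(n−7) + …: p(10) = p(9) + p(8) − p(5) − p(3) = 30 + 22 − 7 − 3 = 42; C(10,5) = 252.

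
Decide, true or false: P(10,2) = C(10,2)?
False

Solution: P(10,2) = 90 but C(10,2) = 45; they differ by a factor of 2! = 2, so the statement does not hold.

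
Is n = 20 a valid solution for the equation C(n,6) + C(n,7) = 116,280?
Yes

Solution: C(20,6) + C(20,7) = 38,760 + 77,520 = 116,280, which equals 116,280.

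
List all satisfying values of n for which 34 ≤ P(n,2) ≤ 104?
P(6,2)=30; P(7,2)=42; P(8,2)=56; P(9,2)=72; P(10,2)=90; P(11,2)=110. So valid n = 7, 8, 9, 10.
Final answer: 7, 8, 9, 10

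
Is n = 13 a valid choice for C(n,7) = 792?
No

Explanation: C(13,7) = 13·12·11·10·9·8·7/7! = 8,648,640/5,040 = 1,716, which does not equal 792.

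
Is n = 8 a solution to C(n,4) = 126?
No

Explanation: C(8,4) = 8·7·6·5/4! = 1,680/24 = 70, which does not equal 126.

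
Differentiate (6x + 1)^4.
24(6x + 1)^3

Chain rule: 4(6x+1)^{3} × 6 = 24(6x+1)^{3}.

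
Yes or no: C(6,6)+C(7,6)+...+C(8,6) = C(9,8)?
No

Hockey stick identity gives Σ = C(9,7) = 36; RHS C(9,8) = 9.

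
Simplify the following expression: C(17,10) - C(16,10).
C(17,10) - C(16,10) = C(16,9) = 11,440.
Final answer: 11,440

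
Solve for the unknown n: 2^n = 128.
2^7 = 128, so n = 7.

Answer: 7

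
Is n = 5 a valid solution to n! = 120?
Yes

Working:
5! = 5·4! = 5·24 = 120, which equals 120.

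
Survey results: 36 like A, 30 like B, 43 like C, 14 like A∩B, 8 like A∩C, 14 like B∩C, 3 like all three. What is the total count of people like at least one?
76

Working:
|A∪B∪C| = 36+30+43-14-8-14+3 = 76.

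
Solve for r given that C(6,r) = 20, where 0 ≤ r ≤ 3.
3

Reasoning: C(6,r) is increasing for 0 ≤ r ≤ 3. Stepping up (C(6,r+1) = C(6,r)·(6−r)/(r+1)): C(6,1) = 6, C(6,2) = 15, C(6,3) = 20 ✓. So r = 3.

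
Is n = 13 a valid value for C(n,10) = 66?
No

Solution: C(13,10) = 13·12·11·10·9·8·7·6·5·4/10! = 1,037,836,800/3,628,800 = 286, which does not equal 66.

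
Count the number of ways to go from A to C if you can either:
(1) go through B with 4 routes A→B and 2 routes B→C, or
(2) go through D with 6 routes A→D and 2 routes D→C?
20

Explanation: Route via B: 4×2=8. Route via D: 6×2=12. Total: 20.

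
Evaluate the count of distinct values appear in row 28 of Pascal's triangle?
Row 28 has entries C(28,0)..C(28,28); by symmetry C(28,k)=C(28,28-k), giving 15 distinct values.
Final answer: 15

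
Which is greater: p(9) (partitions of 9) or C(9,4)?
C(9,4)

Solution: Pentagonal recurrence p(n) = p(n−1) + p(n−2) − p(n−5) − p(n−7) + …: p(9) = p(8) + p(7) − p(4) − p(2) = 22 + 15 − 5 − 2 = 30; C(9,4) = 126.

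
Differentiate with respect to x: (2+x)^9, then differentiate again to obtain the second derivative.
72(2+x)^7

Solution: First derivative: 9(2+x)^{8}. Second derivative: 9·8·(2+x)^{7} = 72(2+x)^{7}.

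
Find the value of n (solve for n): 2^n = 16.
4

Working:
2^4 = 16, so n = 4.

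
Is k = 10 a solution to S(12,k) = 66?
No

Working:
S(12,10) = 10·S(11,10) + S(11,9) = 10·55 + 1,155 = 1,705, which does not equal 66.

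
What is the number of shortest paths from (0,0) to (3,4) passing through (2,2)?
To (2,2): C(4,2)=6. From there: C(3,1)=3. Total: 18.

Answer: 18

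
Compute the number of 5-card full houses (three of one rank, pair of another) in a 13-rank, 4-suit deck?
Triple rank: 13. Triple suits: C(4,3)=4. Pair rank: 12. Pair suits: C(4,2)=6. Total: 3,744.
Final answer: 3,744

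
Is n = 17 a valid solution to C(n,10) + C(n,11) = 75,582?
No

Explanation: C(17,10) + C(17,11) = 19,448 + 12,376 = 31,824, which does not equal 75,582.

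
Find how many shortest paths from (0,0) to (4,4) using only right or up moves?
70

Solution: Choose 4 rights from 8 moves: C(8,4) = 70.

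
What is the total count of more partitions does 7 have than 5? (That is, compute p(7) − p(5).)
8

Working:
Pentagonal recurrence p(n) = p(n−1) + p(n−2) − p(n−5) − p(n−7) + …: p(7) = p(6) + p(5) − p(2) − p(0) = 11 + 7 − 2 − 1 = 15.
p(5) = p(4) + p(3) − p(0) = 5 + 3 − 1 = 7.
Difference = 15 − 7 = 8.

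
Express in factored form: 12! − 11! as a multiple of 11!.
11 × 11! = 439,084,800
12! − 11! = 12·11! − 11! = (12 − 1)·11! = 11 × 11! = 439,084,800.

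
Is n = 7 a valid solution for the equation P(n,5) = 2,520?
Yes
P(7,5) = 7·6·5·4·3 = 2,520, which equals 2,520.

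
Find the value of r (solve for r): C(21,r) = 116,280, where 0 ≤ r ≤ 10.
7

Solution: C(21,r) is increasing for 0 ≤ r ≤ 10. Stepping up (C(21,r+1) = C(21,r)·(21−r)/(r+1)): C(21,1) = 21, C(21,2) = 210, C(21,3) = 1,330, C(21,4) = 5,985, C(21,5) = 20,349, C(21,6) = 54,264, C(21,7) = 116,280 ✓. So r = 7.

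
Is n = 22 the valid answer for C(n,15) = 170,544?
Yes

Explanation: C(22,15) = 22·21·20·19·18·17·16·15·14·13·12·11·10·9·8/15! = 223,016,017,416,192,000/1,307,674,368,000 = 170,544, which equals 170,544.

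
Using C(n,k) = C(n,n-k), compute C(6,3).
20
C(6,3) = C(6,3) = 20.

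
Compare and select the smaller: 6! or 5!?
5!
6!=720, 5!=120. 6! > 5!.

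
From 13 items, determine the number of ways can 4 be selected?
715

Explanation: C(13,4) = 13! / (4! × (13-4)!)
         = 13! / (4! × 9!)
         = 715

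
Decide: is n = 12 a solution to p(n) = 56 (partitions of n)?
No
Pentagonal recurrence p(n) = p(n−1) + p(n−2) − p(n−5) − p(n−7) + …: p(12) = p(11) + p(10) − p(7) − p(5) + p(0) = 56 + 42 − 15 − 7 + 1 = 77, which does not equal 56.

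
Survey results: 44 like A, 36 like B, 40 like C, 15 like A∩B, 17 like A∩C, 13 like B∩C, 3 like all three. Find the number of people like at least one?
78

Reasoning: |A∪B∪C| = 44+36+40-15-17-13+3 = 78.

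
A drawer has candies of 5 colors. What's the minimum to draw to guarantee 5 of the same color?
21

Reasoning: Worst case: 4 of each = 20. One more: 21.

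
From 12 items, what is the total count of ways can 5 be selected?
792

Solution: C(12,5) = 12! / (5! × (12-5)!)
         = 12! / (5! × 7!)
         = 792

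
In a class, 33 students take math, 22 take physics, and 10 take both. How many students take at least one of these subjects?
|A∪B| = |A|+|B|-|A∩B| = 33+22-10 = 45.

Answer: 45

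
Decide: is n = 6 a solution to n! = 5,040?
No

Explanation: 6! = 6·5! = 6·120 = 720, which does not equal 5,040.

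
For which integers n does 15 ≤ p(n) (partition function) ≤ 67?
Tabulating p(n) via p(n) = p(n−1) + p(n−2) − p(n−5) − p(n−7) + …: p(6)=11; p(7)=15; p(8)=22; p(9)=30; p(10)=42; p(11)=56; p(12)=77. So valid n = 7, 8, 9, 10, 11.

Answer: 7, 8, 9, 10, 11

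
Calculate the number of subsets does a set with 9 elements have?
512

Explanation: Each element can be included or excluded: 2^9 = 512.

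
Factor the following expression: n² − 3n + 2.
(n − 1)(n − 2)
Seek roots whose sum is 3 and product is 2: (1, 2). So n² − 3n + 2 = (n − 1)(n − 2).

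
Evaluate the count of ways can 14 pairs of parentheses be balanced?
2,674,440

Working:
Using the Catalan number formula: C_n = C(2n, n) / (n+1)
C_14 = C(28, 14) / (14+1)
     = 40116600 / 15
     = 2,674,440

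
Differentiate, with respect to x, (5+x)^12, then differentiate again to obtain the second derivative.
132(5+x)^10

Solution: First derivative: 12(5+x)^{11}. Second derivative: 12·11·(5+x)^{10} = 132(5+x)^{10}.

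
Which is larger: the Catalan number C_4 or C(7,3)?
C(7,3)
C_4 = C(8,4)/(4+1) = 70/5 = 14; C(7,3) = 35.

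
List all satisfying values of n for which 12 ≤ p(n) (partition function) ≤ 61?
7, 8, 9, 10, 11

Explanation: Tabulating p(n) via p(n) = p(n−1) + p(n−2) − p(n−5) − p(n−7) + …: p(6)=11; p(7)=15; p(8)=22; p(9)=30; p(10)=42; p(11)=56; p(12)=77. So valid n = 7, 8, 9, 10, 11.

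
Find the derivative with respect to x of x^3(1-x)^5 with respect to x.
3x^2(1-x)^5 - 5x^3(1-x)^4

Explanation: Product rule: 3x^{2}(1-x)^{5} + x^3·(-5)(1-x)^{4}.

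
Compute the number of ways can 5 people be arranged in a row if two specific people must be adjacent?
Treat pair as unit: (5-1)! arrangements × 2 internal orders = 48.
Final answer: 48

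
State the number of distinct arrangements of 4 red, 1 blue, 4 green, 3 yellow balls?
Multinomial: 12!/(4! × 1! × 4! × 3!) = 138,600.
Final answer: 138,600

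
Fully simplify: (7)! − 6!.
4,320

Working:
(7)! − 6! = (7)·6! − 6! = (7−1)·6! = 6·6! = 4,320.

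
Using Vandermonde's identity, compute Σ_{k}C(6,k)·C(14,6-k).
38,760
= C(6+14,6) = C(20,6) = 38,760.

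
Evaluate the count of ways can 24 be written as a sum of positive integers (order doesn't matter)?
Pentagonal recurrence p(n) = p(n−1) + p(n−2) − p(n−5) − p(n−7) + …: p(24) = p(23) + p(22) − p(19) − p(17) + p(12) + p(9) − p(2) = 1,255 + 1,002 − 490 − 297 + 77 + 30 − 2 = 1,575.

Answer: 1,575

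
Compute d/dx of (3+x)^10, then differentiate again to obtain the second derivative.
90(3+x)^8

First derivative: 10(3+x)^{9}. Second derivative: 10·9·(3+x)^{8} = 90(3+x)^{8}.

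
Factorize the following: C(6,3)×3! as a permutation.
P(6,3)

Solution: C(6,3)×3! = [6!/(3!(3)!)]×3! = 6!/(3)! = P(6,3) = 120.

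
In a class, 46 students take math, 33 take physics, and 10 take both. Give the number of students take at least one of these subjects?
69
|A∪B| = |A|+|B|-|A∩B| = 46+33-10 = 69.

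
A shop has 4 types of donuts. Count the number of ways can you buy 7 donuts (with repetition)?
120

Reasoning: Stars and bars: C(7+4-1, 7) = C(10, 7) = 120.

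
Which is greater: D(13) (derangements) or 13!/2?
13!/2
D(13) = (13-1)·[D(12) + D(11)] = 12·[176,214,841 + 14,684,570] = 2,290,792,932; 13!/2 = 6,227,020,800/2 = 3,113,510,400.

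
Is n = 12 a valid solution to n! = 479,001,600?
Yes

Solution: 12! = 12·11! = 12·39,916,800 = 479,001,600, which equals 479,001,600.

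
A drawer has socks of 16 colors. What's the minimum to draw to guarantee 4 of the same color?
49

Worst case: 3 of each = 48. One more: 49.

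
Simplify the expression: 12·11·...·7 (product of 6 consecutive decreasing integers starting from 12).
665,280

Explanation: This is P(12,6) = 12!/(6)! = 665,280.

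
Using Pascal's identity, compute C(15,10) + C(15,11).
C(15,10) + C(15,11) = C(16,11) = 4,368.

Answer: 4,368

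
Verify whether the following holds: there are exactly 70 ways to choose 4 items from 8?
True

Reasoning: C(8,4) = 70.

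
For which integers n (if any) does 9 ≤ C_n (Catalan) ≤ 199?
4, 5, 6
C_3=5; C_4=14; C_5=42; C_6=132; C_7=429. So valid n = 4, 5, 6.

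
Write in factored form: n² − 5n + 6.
(n − 2)(n − 3)

Reasoning: Seek roots whose sum is 5 and product is 6: (2, 3). So n² − 5n + 6 = (n − 2)(n − 3).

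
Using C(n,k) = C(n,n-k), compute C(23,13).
1,144,066

C(23,13) = C(23,10) = 1,144,066.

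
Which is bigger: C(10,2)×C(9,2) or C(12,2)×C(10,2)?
C(12,2)×C(10,2)
C(10,2)×C(9,2)=1,620, C(12,2)×C(10,2)=2,970.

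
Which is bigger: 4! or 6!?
4!=24, 6!=720. 6! > 4!.

Answer: 6!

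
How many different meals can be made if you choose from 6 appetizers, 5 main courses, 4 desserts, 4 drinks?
480
By the multiplication principle: 6 × 5 × 4 × 4 = 480.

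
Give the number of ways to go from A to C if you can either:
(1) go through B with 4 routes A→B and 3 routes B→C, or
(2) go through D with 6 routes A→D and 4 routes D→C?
Route via B: 4×3=12. Route via D: 6×4=24. Total: 36.
Final answer: 36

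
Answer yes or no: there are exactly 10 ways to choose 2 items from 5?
Yes

Solution: C(5,2) = 10.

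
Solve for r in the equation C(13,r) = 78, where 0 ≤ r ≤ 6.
2

C(13,r) is increasing for 0 ≤ r ≤ 6. Stepping up (C(13,r+1) = C(13,r)·(13−r)/(r+1)): C(13,1) = 13, C(13,2) = 78 ✓. So r = 2.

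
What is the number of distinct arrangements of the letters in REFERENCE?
Word has 9 letters (R=2, E=4, F=1, N=1, C=1). Arrangements: 9!/Π(k!) = 7,560.
Final answer: 7,560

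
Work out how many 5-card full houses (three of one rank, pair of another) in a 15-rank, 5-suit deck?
21,000

Reasoning: Triple rank: 15. Triple suits: C(5,3)=10. Pair rank: 14. Pair suits: C(5,2)=10. Total: 21,000.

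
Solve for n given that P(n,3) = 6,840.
P(n,3) = n(n−1)(n−2) is increasing in n; n(n−1)(n−2) ≈ (n−1)^3 = 6,840 gives n ≈ 20.0. Check: P(18,3) = 4,896, P(19,3) = 5,814, P(20,3) = 6,840 ✓. So n = 20.

Answer: 20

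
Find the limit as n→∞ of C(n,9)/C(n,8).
∞
C(n,9)/C(n,8) = (n-8)/9 → ∞ as n → ∞.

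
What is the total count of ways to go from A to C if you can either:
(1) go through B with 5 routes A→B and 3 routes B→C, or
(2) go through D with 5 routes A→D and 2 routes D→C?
25

Route via B: 5×3=15. Route via D: 5×2=10. Total: 25.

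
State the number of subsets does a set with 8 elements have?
256
Each element can be included or excluded: 2^8 = 256.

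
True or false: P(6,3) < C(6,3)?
False

Reasoning: P(6,3) = 120 and C(6,3) = 20; P(n,r) = r! × C(n,r) so P > C whenever r ≥ 2.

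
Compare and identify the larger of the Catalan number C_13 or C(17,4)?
C_13

Solution: C_13 = C(26,13)/(13+1) = 10,400,600/14 = 742,900; C(17,4) = 2,380.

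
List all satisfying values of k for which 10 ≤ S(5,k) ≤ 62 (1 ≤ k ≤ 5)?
2, 3, 4

Working:
S(5,1)=1; S(5,2)=15; S(5,3)=25; S(5,4)=10; S(5,5)=1. So valid k = 2, 3, 4.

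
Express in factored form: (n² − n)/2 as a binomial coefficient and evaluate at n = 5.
C(n,2); C(5,2) = 10

Explanation: (n² − n)/2 = n(n−1)/2 = C(n,2). At n = 5: C(5,2) = 10.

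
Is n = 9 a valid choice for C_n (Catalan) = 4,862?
Yes

Working:
C_9 = C(18,9)/(9+1) = 48,620/10 = 4,862, which equals 4,862.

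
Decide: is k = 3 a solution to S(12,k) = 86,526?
Yes

S(12,3) = 3·S(11,3) + S(11,2) = 3·28,501 + 1,023 = 86,526, which equals 86,526.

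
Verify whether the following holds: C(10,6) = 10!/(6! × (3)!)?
False
The correct denominator is 6!×4!, giving C(10,6) = 210; the stated RHS is 10!/(6!×3!) = 840 ≠ 210, so the statement does not hold.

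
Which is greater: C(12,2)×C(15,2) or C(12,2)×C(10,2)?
C(12,2)×C(15,2)
C(12,2)×C(15,2)=6,930, C(12,2)×C(10,2)=2,970.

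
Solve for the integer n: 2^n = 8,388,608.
23

Solution: 8,388,608 = 1,024 × 1,024 × 8 = 2^10 × 2^10 × 2^3 = 2^23, so n = 23.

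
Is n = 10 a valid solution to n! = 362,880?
No

Working:
10! = 10·9! = 10·362,880 = 3,628,800, which does not equal 362,880.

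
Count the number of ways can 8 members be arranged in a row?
40,320

Explanation: Arrangements of 8 distinct objects: 8! = 40,320.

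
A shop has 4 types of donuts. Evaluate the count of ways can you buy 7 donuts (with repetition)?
120

Explanation: Stars and bars: C(7+4-1, 7) = C(10, 7) = 120.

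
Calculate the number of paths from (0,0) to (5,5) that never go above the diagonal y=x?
Counted by the Catalan number C_5: C_5 = C(10,5)/(5+1) = 252/6 = 42.

Answer: 42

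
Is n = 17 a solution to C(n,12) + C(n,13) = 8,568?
Yes

C(17,12) + C(17,13) = 6,188 + 2,380 = 8,568, which equals 8,568.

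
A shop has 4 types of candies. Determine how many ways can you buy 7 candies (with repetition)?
Stars and bars: C(7+4-1, 7) = C(10, 7) = 120.
Final answer: 120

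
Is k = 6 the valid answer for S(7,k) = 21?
S(7,6) = 6·S(6,6) + S(6,5) = 6·1 + 15 = 21, which equals 21.

Answer: Yes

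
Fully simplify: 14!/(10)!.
24,024

Explanation: This equals 14×13×...×11 = 24,024.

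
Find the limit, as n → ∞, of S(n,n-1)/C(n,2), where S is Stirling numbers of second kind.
1

Reasoning: S(n,n-1) = C(n,2), so the limit is 1.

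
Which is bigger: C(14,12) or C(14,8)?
C(14,8)

Solution: C(14,12)=91, C(14,8)=3,003.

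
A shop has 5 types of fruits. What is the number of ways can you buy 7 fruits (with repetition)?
330

Solution: Stars and bars: C(7+5-1, 7) = C(11, 7) = 330.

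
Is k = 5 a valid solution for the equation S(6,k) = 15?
S(6,5) = 5·S(5,5) + S(5,4) = 5·1 + 10 = 15, which equals 15.

Answer: Yes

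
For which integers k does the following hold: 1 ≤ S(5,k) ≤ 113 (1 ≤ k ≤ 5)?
1, 2, 3, 4, 5

Working:
S(5,1)=1; S(5,2)=15; S(5,3)=25; S(5,4)=10; S(5,5)=1. So valid k = 1, 2, 3, 4, 5.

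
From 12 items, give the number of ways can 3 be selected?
220

Explanation: C(12,3) = 12! / (3! × (12-3)!)
         = 12! / (3! × 9!)
         = 220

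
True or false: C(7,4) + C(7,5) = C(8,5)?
True

Working:
Pascal's identity C(n,k) + C(n,k+1) = C(n+1,k+1): 35 + 21 = 56 = C(8,5).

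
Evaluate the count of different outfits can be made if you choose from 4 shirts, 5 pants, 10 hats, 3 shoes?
By the multiplication principle: 4 × 5 × 10 × 3 = 600.
Final answer: 600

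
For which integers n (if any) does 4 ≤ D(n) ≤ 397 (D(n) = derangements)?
Using D(n) = (n−1)[D(n−1) + D(n−2)] with D(1)=0, D(2)=1: D(3)=2; D(4)=9; D(5)=44; D(6)=265; D(7)=1,854. So valid n = 4, 5, 6.
Final answer: 4, 5, 6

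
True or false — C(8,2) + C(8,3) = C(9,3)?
True
Pascal's identity: LHS = 28 + 56 = 84; RHS = C(9,3) = 84. Both sides agree, so the statement holds.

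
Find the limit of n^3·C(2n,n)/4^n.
C(2n,n) ~ 4^n/√(πn), so n^3·C(2n,n)/4^n ~ n^(3 − 1/2)/√π → ∞.
Final answer: ∞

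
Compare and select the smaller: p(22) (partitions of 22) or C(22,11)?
p(22)

Reasoning: Pentagonal recurrence p(n) = p(n−1) + p(n−2) − p(n−5) − p(n−7) + …: p(22) = p(21) + p(20) − p(17) − p(15) + p(10) + p(7) − p(0) = 792 + 627 − 297 − 176 + 42 + 15 − 1 = 1,002; C(22,11) = 705,432.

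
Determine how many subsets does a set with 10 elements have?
1,024
Each element can be included or excluded: 2^10 = 1,024.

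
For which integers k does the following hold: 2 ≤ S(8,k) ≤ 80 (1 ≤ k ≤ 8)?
7

Working:
S(8,1)=1; S(8,2)=127; S(8,3)=966; S(8,4)=1,701; S(8,5)=1,050; S(8,6)=266; S(8,7)=28; S(8,8)=1. So valid k = 7.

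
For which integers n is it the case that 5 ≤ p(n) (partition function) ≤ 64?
4, 5, 6, 7, 8, 9, 10, 11

Reasoning: Tabulating p(n) via p(n) = p(n−1) + p(n−2) − p(n−5) − p(n−7) + …: p(3)=3; p(4)=5; p(5)=7; p(6)=11; p(7)=15; p(8)=22; p(9)=30; p(10)=42; p(11)=56; p(12)=77. So valid n = 4, 5, 6, 7, 8, 9, 10, 11.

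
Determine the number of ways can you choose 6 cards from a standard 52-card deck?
C(52,6) = 20,358,520.

Answer: 20,358,520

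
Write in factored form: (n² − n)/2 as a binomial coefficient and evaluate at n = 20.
C(n,2); C(20,2) = 190

(n² − n)/2 = n(n−1)/2 = C(n,2). At n = 20: C(20,2) = 190.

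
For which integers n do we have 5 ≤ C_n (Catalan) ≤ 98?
C_2=2; C_3=5; C_4=14; C_5=42; C_6=132. So valid n = 3, 4, 5.
Final answer: 3, 4, 5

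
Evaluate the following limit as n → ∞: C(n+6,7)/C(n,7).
1

Solution: Both numerator and denominator grow as n^7/7! for large n, so the ratio → 1.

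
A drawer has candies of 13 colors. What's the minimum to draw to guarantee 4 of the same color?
Worst case: 3 of each = 39. One more: 40.
Final answer: 40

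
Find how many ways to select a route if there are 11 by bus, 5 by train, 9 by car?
25

Working:
By the addition principle: 11 + 5 + 9 = 25.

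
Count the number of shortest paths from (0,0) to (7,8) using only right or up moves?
6,435

Reasoning: Choose 7 rights from 15 moves: C(15,7) = 6,435.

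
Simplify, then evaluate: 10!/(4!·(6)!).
210

This is C(10,4) = 210.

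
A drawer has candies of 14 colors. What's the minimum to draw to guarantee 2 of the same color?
15
Worst case: 1 of each = 14. One more: 15.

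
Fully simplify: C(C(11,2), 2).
1,485

Solution: C(11,2) = 55, then C(55, 2) = 1,485.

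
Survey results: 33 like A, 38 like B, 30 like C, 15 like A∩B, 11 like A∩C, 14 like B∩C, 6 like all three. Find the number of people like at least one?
|A∪B∪C| = 33+38+30-15-11-14+6 = 67.

Answer: 67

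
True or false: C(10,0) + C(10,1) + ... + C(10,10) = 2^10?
True

Reasoning: Binomial theorem with x = y = 1: Σ C(10,i) = (1+1)^10 = 2^10 = 1,024. The statement holds.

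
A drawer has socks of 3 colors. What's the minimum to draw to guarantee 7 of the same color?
19

Working:
Worst case: 6 of each = 18. One more: 19.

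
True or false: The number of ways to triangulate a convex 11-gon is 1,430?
False
Triangulations of a convex 11-gon are counted by the Catalan number C_9: C_9 = C(18,9)/(9+1) = 48,620/10 = 4,862.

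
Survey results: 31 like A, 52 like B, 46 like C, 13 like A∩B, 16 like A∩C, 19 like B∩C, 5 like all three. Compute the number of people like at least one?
|A∪B∪C| = 31+52+46-13-16-19+5 = 86.
Final answer: 86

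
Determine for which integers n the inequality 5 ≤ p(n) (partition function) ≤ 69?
4, 5, 6, 7, 8, 9, 10, 11

Solution: Tabulating p(n) via p(n) = p(n−1) + p(n−2) − p(n−5) − p(n−7) + …: p(3)=3; p(4)=5; p(5)=7; p(6)=11; p(7)=15; p(8)=22; p(9)=30; p(10)=42; p(11)=56; p(12)=77. So valid n = 4, 5, 6, 7, 8, 9, 10, 11.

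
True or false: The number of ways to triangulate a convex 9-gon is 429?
True
Triangulations of a convex 9-gon are counted by the Catalan number C_7: C_7 = C(14,7)/(7+1) = 3,432/8 = 429.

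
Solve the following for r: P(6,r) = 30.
P(6,r) = 6·5·…·(6−r+1), a product of r factors. Multiplying down from 6: 6 = 6; 6·5 = 30 ✓ (2 factors). So r = 2.

Answer: 2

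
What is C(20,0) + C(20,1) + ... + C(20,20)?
Sum of binomial coefficients = 2^20 = 1,048,576.

Answer: 1,048,576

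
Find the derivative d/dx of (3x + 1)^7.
Chain rule: 7(3x+1)^{6} × 3 = 21(3x+1)^{6}.
Final answer: 21(3x + 1)^6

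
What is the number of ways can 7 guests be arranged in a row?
5,040

Arrangements of 7 distinct objects: 7! = 5,040.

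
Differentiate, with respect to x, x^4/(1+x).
(4x^3(1+x) - x^4)/(1+x)²

Working:
Quotient rule: [4x^{3}(1+x) - x^4]/(1+x)².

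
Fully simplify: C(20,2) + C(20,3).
1,330

Solution: By Pascal's identity: C(21,3) = 1,330.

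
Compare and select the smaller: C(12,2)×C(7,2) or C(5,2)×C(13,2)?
C(5,2)×C(13,2)

Reasoning: C(12,2)×C(7,2)=1,386, C(5,2)×C(13,2)=780.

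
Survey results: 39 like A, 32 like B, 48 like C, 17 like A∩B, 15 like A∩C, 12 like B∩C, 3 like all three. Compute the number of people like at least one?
78
|A∪B∪C| = 39+32+48-17-15-12+3 = 78.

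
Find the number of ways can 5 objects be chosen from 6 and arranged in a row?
720
P(6,5) = 6!/(6-5)! = 720.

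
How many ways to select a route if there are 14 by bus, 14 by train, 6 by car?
34
By the addition principle: 14 + 14 + 6 = 34.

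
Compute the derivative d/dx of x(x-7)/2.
d/dx[(x-0)(x-7)] = (x-7) + (x-0) = 2x - 7. Dividing by 2 gives (2x - 7)/2.
Final answer: (2x - 7)/2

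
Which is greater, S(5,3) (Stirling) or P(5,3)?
P(5,3)

Reasoning: S(5,3) = 3·S(4,3) + S(4,2) = 3·6 + 7 = 25; P(5,3) = 60.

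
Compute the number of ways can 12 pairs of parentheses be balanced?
208,012

Solution: Using the Catalan number formula: C_n = C(2n, n) / (n+1)
C_12 = C(24, 12) / (12+1)
     = 2704156 / 13
     = 208,012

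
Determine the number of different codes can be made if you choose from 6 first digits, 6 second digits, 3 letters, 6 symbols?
By the multiplication principle: 6 × 6 × 3 × 6 = 648.

Answer: 648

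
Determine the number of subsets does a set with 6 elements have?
64
Each element can be included or excluded: 2^6 = 64.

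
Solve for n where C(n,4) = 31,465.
31

C(n,4) = n(n−1)(n−2)(n−3)/4! is increasing in n, and n(n−1)(n−2)(n−3) = 4!·31,465 = 755,160 ≈ (n−1.5)^4 gives n ≈ 31.0. Check: C(29,4) = 23,751, C(30,4) = 27,405, C(31,4) = 31,465 ✓. So n = 31.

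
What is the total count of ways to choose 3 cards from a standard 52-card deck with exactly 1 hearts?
9,633
13 hearts and 39 non-hearts: C(13,1) × C(39,2) = 13 × 741 = 9,633.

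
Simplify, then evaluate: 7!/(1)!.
5,040

This equals 7×6×...×2 = 5,040.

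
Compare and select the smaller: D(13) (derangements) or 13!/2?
D(13)

Reasoning: D(13) = (13-1)·[D(12) + D(11)] = 12·[176,214,841 + 14,684,570] = 2,290,792,932; 13!/2 = 6,227,020,800/2 = 3,113,510,400.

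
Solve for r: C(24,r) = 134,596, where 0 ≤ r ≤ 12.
6

Reasoning: C(24,r) is increasing for 0 ≤ r ≤ 12. Stepping up (C(24,r+1) = C(24,r)·(24−r)/(r+1)): C(24,1) = 24, C(24,2) = 276, C(24,3) = 2,024, C(24,4) = 10,626, C(24,5) = 42,504, C(24,6) = 134,596 ✓. So r = 6.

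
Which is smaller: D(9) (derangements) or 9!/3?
D(9) = (9-1)·[D(8) + D(7)] = 8·[14,833 + 1,854] = 133,496; 9!/3 = 362,880/3 = 120,960.
Final answer: 9!/3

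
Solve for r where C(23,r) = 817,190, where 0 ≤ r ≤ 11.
9

C(23,r) is increasing for 0 ≤ r ≤ 11. Stepping up (C(23,r+1) = C(23,r)·(23−r)/(r+1)): C(23,1) = 23, C(23,2) = 253, C(23,3) = 1,771, C(23,4) = 8,855, C(23,5) = 33,649, C(23,6) = 100,947, C(23,7) = 245,157, C(23,8) = 490,314, C(23,9) = 817,190 ✓. So r = 9.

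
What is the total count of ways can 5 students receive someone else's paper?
44

Solution: Using D(n) = (n-1)[D(n-1) + D(n-2)]:
D(5) = (5-1) × [D(4) + D(3)]
      = 4 × [9 + 2]
      = 4 × 11
      = 44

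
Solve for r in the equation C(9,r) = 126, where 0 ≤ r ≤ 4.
4

C(9,r) is increasing for 0 ≤ r ≤ 4. Stepping up (C(9,r+1) = C(9,r)·(9−r)/(r+1)): C(9,1) = 9, C(9,2) = 36, C(9,3) = 84, C(9,4) = 126 ✓. So r = 4.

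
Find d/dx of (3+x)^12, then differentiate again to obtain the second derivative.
First derivative: 12(3+x)^{11}. Second derivative: 12·11·(3+x)^{10} = 132(3+x)^{10}.

Answer: 132(3+x)^10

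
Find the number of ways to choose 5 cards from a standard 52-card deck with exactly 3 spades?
13 spades and 39 non-spades: C(13,3) × C(39,2) = 286 × 741 = 211,926.
Final answer: 211,926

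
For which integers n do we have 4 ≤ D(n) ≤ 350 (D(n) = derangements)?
4, 5, 6
Using D(n) = (n−1)[D(n−1) + D(n−2)] with D(1)=0, D(2)=1: D(3)=2; D(4)=9; D(5)=44; D(6)=265; D(7)=1,854. So valid n = 4, 5, 6.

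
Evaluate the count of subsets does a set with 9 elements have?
512

Each element can be included or excluded: 2^9 = 512.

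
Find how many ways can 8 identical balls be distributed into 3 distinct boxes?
45

C(8+3-1, 3-1) = C(10, 2) = 45.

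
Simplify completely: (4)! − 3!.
18

(4)! − 3! = (4)·3! − 3! = (4−1)·3! = 3·3! = 18.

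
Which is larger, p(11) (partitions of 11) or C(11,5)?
Pentagonal recurrence p(n) = p(n−1) + p(n−2) − p(n−5) − p(n−7) + …: p(11) = p(10) + p(9) − p(6) − p(4) = 42 + 30 − 11 − 5 = 56; C(11,5) = 462.

Answer: C(11,5)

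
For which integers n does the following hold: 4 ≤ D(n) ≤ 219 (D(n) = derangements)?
Using D(n) = (n−1)[D(n−1) + D(n−2)] with D(1)=0, D(2)=1: D(3)=2; D(4)=9; D(5)=44; D(6)=265. So valid n = 4, 5.

Answer: 4, 5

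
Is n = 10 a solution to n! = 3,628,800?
Yes

Solution: 10! = 10·9! = 10·362,880 = 3,628,800, which equals 3,628,800.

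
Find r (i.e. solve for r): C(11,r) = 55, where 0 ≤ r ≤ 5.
2

Explanation: C(11,r) is increasing for 0 ≤ r ≤ 5. Stepping up (C(11,r+1) = C(11,r)·(11−r)/(r+1)): C(11,1) = 11, C(11,2) = 55 ✓. So r = 2.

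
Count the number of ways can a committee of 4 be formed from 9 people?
126

Solution: C(9,4) = 9! / (4! × (9-4)!)
         = 9! / (4! × 5!)
         = 126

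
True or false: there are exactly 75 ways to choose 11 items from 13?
False
C(13,11) = 78 ≠ 75.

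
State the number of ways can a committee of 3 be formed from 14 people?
364
C(14,3) = 14! / (3! × (14-3)!)
         = 14! / (3! × 11!)
         = 364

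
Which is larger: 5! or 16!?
16!

5!=120, 16!=20,922,789,888,000. 16! > 5!.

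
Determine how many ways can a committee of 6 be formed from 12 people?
924

C(12,6) = 12! / (6! × (12-6)!)
         = 12! / (6! × 6!)
         = 924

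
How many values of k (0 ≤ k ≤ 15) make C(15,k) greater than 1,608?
Row 15 is unimodal and symmetric about k=15/2. C(15,4)=1,365 ≤ 1,608; C(15,5)=3,003 > 1,608; by symmetry C(15,k) > 1,608 for k = 5..10. That's 10 - 5 + 1 = 6 values.
Final answer: 6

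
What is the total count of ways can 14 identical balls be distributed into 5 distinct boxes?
3,060

Reasoning: C(14+5-1, 5-1) = C(18, 4) = 3,060.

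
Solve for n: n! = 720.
6

Solution: n! is strictly increasing. 4! = 24, 5! = 120, 6! = 720 ✓. So n = 6.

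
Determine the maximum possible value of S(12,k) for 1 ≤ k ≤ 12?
1,379,400

Working:
Row S(12,k) for k = 1..12 (via S(n,k) = k·S(n−1,k) + S(n−1,k−1)): 1, 2,047, 86,526, 611,501, 1,379,400, 1,323,652, 627,396, 159,027, 22,275, 1,705, 66, 1. The row is unimodal; maximum at k = 5: 1,379,400.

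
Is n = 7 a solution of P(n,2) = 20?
No

Explanation: P(7,2) = 7·6 = 42, which does not equal 20.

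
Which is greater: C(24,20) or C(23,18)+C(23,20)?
C(24,20)=10,626; C(23,18)+C(23,20)=33,649+1,771=35,420.

Answer: C(23,18)+C(23,20)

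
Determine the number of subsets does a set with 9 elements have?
Each element can be included or excluded: 2^9 = 512.
Final answer: 512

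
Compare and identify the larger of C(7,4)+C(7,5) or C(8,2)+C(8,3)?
First=56, Second=84.

Answer: C(8,2)+C(8,3)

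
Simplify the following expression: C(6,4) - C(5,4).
C(6,4) - C(5,4) = C(5,3) = 10.

Answer: 10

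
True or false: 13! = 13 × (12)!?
True

By definition n! = n × (n-1)!, so 13! = 13 × 12!.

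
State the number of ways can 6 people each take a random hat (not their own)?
265

Solution: Using D(n) = (n-1)[D(n-1) + D(n-2)]:
D(6) = (6-1) × [D(5) + D(4)]
      = 5 × [44 + 9]
      = 5 × 53
      = 265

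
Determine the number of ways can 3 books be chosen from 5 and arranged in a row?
60

Explanation: P(5,3) = 5!/(5-3)! = 60.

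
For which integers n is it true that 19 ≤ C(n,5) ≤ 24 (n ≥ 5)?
7
C(6,5)=6; C(7,5)=21; C(8,5)=56. So valid n = 7.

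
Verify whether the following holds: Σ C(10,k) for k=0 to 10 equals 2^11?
False

Reasoning: Binomial theorem: Σ C(10,k) = (1+1)^10 = 2^10 = 1,024; RHS 2^11 = 2,048.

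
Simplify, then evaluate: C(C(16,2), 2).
C(16,2) = 120, then C(120, 2) = 7,140.
Final answer: 7,140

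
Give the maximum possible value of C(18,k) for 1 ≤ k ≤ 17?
48,620

Reasoning: C(18,k) is maximised at the centre of the row: C(18,9) = 48,620.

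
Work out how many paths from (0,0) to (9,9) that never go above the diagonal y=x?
4,862

Explanation: Counted by the Catalan number C_9: C_9 = C(18,9)/(9+1) = 48,620/10 = 4,862.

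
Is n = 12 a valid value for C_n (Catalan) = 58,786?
No

Working:
C_12 = C(24,12)/(12+1) = 2,704,156/13 = 208,012, which does not equal 58,786.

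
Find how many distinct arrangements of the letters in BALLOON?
Word has 7 letters (B=1, A=1, L=2, O=2, N=1). Arrangements: 7!/Π(k!) = 1,260.
Final answer: 1,260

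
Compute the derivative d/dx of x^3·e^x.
Product rule: d/dx[x^3]·e^x + x^3·d/dx[e^x] = 3x^{2}e^x + x^3e^x.
Final answer: (3x^2 + x^3)e^x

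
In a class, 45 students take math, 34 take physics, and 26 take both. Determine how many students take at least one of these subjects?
53

Reasoning: |A∪B| = |A|+|B|-|A∩B| = 45+34-26 = 53.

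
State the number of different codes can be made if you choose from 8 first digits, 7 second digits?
56
By the multiplication principle: 8 × 7 = 56.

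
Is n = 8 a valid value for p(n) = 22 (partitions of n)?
Yes
Pentagonal recurrence p(n) = p(n−1) + p(n−2) − p(n−5) − p(n−7) + …: p(8) = p(7) + p(6) − p(3) − p(1) = 15 + 11 − 3 − 1 = 22, which equals 22.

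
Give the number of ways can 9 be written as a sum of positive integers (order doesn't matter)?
30

Working:
Pentagonal recurrence p(n) = p(n−1) + p(n−2) − p(n−5) − p(n−7) + …: p(9) = p(8) + p(7) − p(4) − p(2) = 22 + 15 − 5 − 2 = 30.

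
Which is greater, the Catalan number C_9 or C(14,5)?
C_9
C_9 = C(18,9)/(9+1) = 48,620/10 = 4,862; C(14,5) = 2,002.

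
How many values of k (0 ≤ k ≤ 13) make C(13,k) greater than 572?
6

Row 13 is unimodal and symmetric about k=13/2. C(13,3)=286 ≤ 572; C(13,4)=715 > 572; by symmetry C(13,k) > 572 for k = 4..9. That's 9 - 4 + 1 = 6 values.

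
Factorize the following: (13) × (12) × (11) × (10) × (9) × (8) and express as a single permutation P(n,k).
Product of 6 consecutive descending integers starting at 13: P(13,6) = 13!/7! = 1,235,520.
Final answer: P(13,6) = 13!/(7)!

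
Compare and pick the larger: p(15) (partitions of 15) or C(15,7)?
C(15,7)

Explanation: Pentagonal recurrence p(n) = p(n−1) + p(n−2) − p(n−5) − p(n−7) + …: p(15) = p(14) + p(13) − p(10) − p(8) + p(3) + p(0) = 135 + 101 − 42 − 22 + 3 + 1 = 176; C(15,7) = 6,435.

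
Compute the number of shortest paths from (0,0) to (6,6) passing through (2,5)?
105

Reasoning: To (2,5): C(7,2)=21. From there: C(5,4)=5. Total: 105.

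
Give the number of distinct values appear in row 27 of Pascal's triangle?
14

Reasoning: Row 27 has entries C(27,0)..C(27,27); by symmetry C(27,k)=C(27,27-k), giving 14 distinct values.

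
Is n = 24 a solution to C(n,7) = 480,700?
No

Solution: C(24,7) = 24·23·22·21·20·19·18/7! = 1,744,364,160/5,040 = 346,104, which does not equal 480,700.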